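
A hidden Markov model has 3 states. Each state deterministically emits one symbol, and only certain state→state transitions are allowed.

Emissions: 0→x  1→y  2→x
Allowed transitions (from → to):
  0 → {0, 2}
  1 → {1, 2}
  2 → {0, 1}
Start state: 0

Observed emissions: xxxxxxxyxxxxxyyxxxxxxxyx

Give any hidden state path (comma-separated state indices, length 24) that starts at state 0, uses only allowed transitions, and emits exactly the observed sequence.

  [0] x  {0,2}  => 0  start
  [1] x  {0,2}  => 0  0->0 ok
  [2] x  {0,2}  => 2  0->2 ok
  [3] x  {0,2}  => 0  2->0 ok
  [4] x  {0,2}  => 2  0->2 ok
  [5] x  {0,2}  => 0  2->0 ok
  [6] x  {0,2}  => 2  0->2 ok
  [7] y  {1}  => 1  2->1 ok
  [8] x  {0,2}  => 2  1->2 ok
  [9] x  {0,2}  => 0  2->0 ok
  [10] x  {0,2}  => 0  0->0 ok
  [11] x  {0,2}  => 0  0->0 ok
  [12] x  {0,2}  => 2  0->2 ok
  [13] y  {1}  => 1  2->1 ok
  [14] y  {1}  => 1  1->1 ok
  [15] x  {0,2}  => 2  1->2 ok
  [16] x  {0,2}  => 0  2->0 ok
  [17] x  {0,2}  => 2  0->2 ok
  [18] x  {0,2}  => 0  2->0 ok
  [19] x  {0,2}  => 2  0->2 ok
  [20] x  {0,2}  => 0  2->0 ok
  [21] x  {0,2}  => 2  0->2 ok
  [22] y  {1}  => 1  2->1 ok
  [23] x  {0,2}  => 2  1->2 ok

0,0,2,0,2,0,2,1,2,0,0,0,2,1,1,2,0,2,0,2,0,2,1,2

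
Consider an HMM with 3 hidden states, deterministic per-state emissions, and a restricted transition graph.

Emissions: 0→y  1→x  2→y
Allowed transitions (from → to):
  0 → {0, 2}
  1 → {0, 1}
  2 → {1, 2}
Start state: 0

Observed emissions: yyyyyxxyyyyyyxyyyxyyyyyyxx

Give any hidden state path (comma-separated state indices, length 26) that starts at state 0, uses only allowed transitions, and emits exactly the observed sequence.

0,0,2,2,2,1,1,0,0,2,2,2,2,1,0,0,2,1,0,0,0,0,2,2,1,1

  0: obs=y cand={0,2} pick 0 [start]
  1: obs=y cand={0,2} pick 0 [0->0 ok]
  2: obs=y cand={0,2} pick 2 [0->2 ok]
  3: obs=y cand={0,2} pick 2 [2->2 ok]
  4: obs=y cand={0,2} pick 2 [2->2 ok]
  5: obs=x cand={1} pick 1 [2->1 ok]
  6: obs=x cand={1} pick 1 [1->1 ok]
  7: obs=y cand={0,2} pick 0 [1->0 ok]
  8: obs=y cand={0,2} pick 0 [0->0 ok]
  9: obs=y cand={0,2} pick 2 [0->2 ok]
  10: obs=y cand={0,2} pick 2 [2->2 ok]
  11: obs=y cand={0,2} pick 2 [2->2 ok]
  12: obs=y cand={0,2} pick 2 [2->2 ok]
  13: obs=x cand={1} pick 1 [2->1 ok]
  14: obs=y cand={0,2} pick 0 [1->0 ok]
  15: obs=y cand={0,2} pick 0 [0->0 ok]
  16: obs=y cand={0,2} pick 2 [0->2 ok]
  17: obs=x cand={1} pick 1 [2->1 ok]
  18: obs=y cand={0,2} pick 0 [1->0 ok]
  19: obs=y cand={0,2} pick 0 [0->0 ok]
  20: obs=y cand={0,2} pick 0 [0->0 ok]
  21: obs=y cand={0,2} pick 0 [0->0 ok]
  22: obs=y cand={0,2} pick 2 [0->2 ok]
  23: obs=y cand={0,2} pick 2 [2->2 ok]
  24: obs=x cand={1} pick 1 [2->1 ok]
  25: obs=x cand={1} pick 1 [1->1 ok]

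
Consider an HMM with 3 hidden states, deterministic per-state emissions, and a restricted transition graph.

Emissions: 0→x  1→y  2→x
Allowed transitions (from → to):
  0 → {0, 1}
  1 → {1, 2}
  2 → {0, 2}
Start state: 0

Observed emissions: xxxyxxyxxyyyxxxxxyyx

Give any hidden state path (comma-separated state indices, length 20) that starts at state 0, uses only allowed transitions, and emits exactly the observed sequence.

  0: obs=x cand={0,2} pick 0 [start]
  1: obs=x cand={0,2} pick 0 [0->0 ok]
  2: obs=x cand={0,2} pick 0 [0->0 ok]
  3: obs=y cand={1} pick 1 [0->1 ok]
  4: obs=x cand={0,2} pick 2 [1->2 ok]
  5: obs=x cand={0,2} pick 0 [2->0 ok]
  6: obs=y cand={1} pick 1 [0->1 ok]
  7: obs=x cand={0,2} pick 2 [1->2 ok]
  8: obs=x cand={0,2} pick 0 [2->0 ok]
  9: obs=y cand={1} pick 1 [0->1 ok]
  10: obs=y cand={1} pick 1 [1->1 ok]
  11: obs=y cand={1} pick 1 [1->1 ok]
  12: obs=x cand={0,2} pick 2 [1->2 ok]
  13: obs=x cand={0,2} pick 2 [2->2 ok]
  14: obs=x cand={0,2} pick 2 [2->2 ok]
  15: obs=x cand={0,2} pick 2 [2->2 ok]
  16: obs=x cand={0,2} pick 0 [2->0 ok]
  17: obs=y cand={1} pick 1 [0->1 ok]
  18: obs=y cand={1} pick 1 [1->1 ok]
  19: obs=x cand={0,2} pick 2 [1->2 ok]

0,0,0,1,2,0,1,2,0,1,1,1,2,2,2,2,0,1,1,2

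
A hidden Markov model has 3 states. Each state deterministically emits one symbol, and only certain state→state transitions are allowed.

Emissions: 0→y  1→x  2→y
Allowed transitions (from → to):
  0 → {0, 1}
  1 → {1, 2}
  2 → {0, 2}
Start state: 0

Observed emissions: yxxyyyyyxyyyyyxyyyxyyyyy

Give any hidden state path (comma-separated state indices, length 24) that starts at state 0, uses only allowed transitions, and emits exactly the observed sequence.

  0: obs=y cand={0,2} pick 0 [start]
  1: obs=x cand={1} pick 1 [0->1 ok]
  2: obs=x cand={1} pick 1 [1->1 ok]
  3: obs=y cand={0,2} pick 2 [1->2 ok]
  4: obs=y cand={0,2} pick 2 [2->2 ok]
  5: obs=y cand={0,2} pick 2 [2->2 ok]
  6: obs=y cand={0,2} pick 0 [2->0 ok]
  7: obs=y cand={0,2} pick 0 [0->0 ok]
  8: obs=x cand={1} pick 1 [0->1 ok]
  9: obs=y cand={0,2} pick 2 [1->2 ok]
  10: obs=y cand={0,2} pick 0 [2->0 ok]
  11: obs=y cand={0,2} pick 0 [0->0 ok]
  12: obs=y cand={0,2} pick 0 [0->0 ok]
  13: obs=y cand={0,2} pick 0 [0->0 ok]
  14: obs=x cand={1} pick 1 [0->1 ok]
  15: obs=y cand={0,2} pick 2 [1->2 ok]
  16: obs=y cand={0,2} pick 2 [2->2 ok]
  17: obs=y cand={0,2} pick 0 [2->0 ok]
  18: obs=x cand={1} pick 1 [0->1 ok]
  19: obs=y cand={0,2} pick 2 [1->2 ok]
  20: obs=y cand={0,2} pick 2 [2->2 ok]
  21: obs=y cand={0,2} pick 2 [2->2 ok]
  22: obs=y cand={0,2} pick 2 [2->2 ok]
  23: obs=y cand={0,2} pick 0 [2->0 ok]

0,1,1,2,2,2,0,0,1,2,0,0,0,0,1,2,2,0,1,2,2,2,2,0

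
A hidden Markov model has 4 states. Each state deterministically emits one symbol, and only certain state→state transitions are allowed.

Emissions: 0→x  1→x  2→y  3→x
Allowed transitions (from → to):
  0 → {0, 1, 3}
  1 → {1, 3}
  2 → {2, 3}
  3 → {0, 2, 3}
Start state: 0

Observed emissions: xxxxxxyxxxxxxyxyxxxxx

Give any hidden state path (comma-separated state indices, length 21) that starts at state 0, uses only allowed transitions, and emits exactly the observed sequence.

0,3,0,0,1,3,2,3,0,1,1,1,3,2,3,2,3,0,3,3,3

  0: obs=x cand={0,1,3} pick 0 [start]
  1: obs=x cand={0,1,3} pick 3 [0->3 ok]
  2: obs=x cand={0,1,3} pick 0 [3->0 ok]
  3: obs=x cand={0,1,3} pick 0 [0->0 ok]
  4: obs=x cand={0,1,3} pick 1 [0->1 ok]
  5: obs=x cand={0,1,3} pick 3 [1->3 ok]
  6: obs=y cand={2} pick 2 [3->2 ok]
  7: obs=x cand={0,1,3} pick 3 [2->3 ok]
  8: obs=x cand={0,1,3} pick 0 [3->0 ok]
  9: obs=x cand={0,1,3} pick 1 [0->1 ok]
  10: obs=x cand={0,1,3} pick 1 [1->1 ok]
  11: obs=x cand={0,1,3} pick 1 [1->1 ok]
  12: obs=x cand={0,1,3} pick 3 [1->3 ok]
  13: obs=y cand={2} pick 2 [3->2 ok]
  14: obs=x cand={0,1,3} pick 3 [2->3 ok]
  15: obs=y cand={2} pick 2 [3->2 ok]
  16: obs=x cand={0,1,3} pick 3 [2->3 ok]
  17: obs=x cand={0,1,3} pick 0 [3->0 ok]
  18: obs=x cand={0,1,3} pick 3 [0->3 ok]
  19: obs=x cand={0,1,3} pick 3 [3->3 ok]
  20: obs=x cand={0,1,3} pick 3 [3->3 ok]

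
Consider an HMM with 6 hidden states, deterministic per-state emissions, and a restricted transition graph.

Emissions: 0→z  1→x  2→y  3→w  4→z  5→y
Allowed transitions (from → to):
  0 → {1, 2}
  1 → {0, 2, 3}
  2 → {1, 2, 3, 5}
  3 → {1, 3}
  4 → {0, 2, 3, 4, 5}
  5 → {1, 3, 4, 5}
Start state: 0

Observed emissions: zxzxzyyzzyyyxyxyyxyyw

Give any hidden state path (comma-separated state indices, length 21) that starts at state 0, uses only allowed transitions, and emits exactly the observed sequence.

  [0] z  {0,4}  => 0  start
  [1] x  {1}  => 1  0->1 ok
  [2] z  {0,4}  => 0  1->0 ok
  [3] x  {1}  => 1  0->1 ok
  [4] z  {0,4}  => 0  1->0 ok
  [5] y  {2,5}  => 2  0->2 ok
  [6] y  {2,5}  => 5  2->5 ok
  [7] z  {0,4}  => 4  5->4 ok
  [8] z  {0,4}  => 4  4->4 ok
  [9] y  {2,5}  => 2  4->2 ok
  [10] y  {2,5}  => 2  2->2 ok
  [11] y  {2,5}  => 2  2->2 ok
  [12] x  {1}  => 1  2->1 ok
  [13] y  {2,5}  => 2  1->2 ok
  [14] x  {1}  => 1  2->1 ok
  [15] y  {2,5}  => 2  1->2 ok
  [16] y  {2,5}  => 2  2->2 ok
  [17] x  {1}  => 1  2->1 ok
  [18] y  {2,5}  => 2  1->2 ok
  [19] y  {2,5}  => 5  2->5 ok
  [20] w  {3}  => 3  5->3 ok

0,1,0,1,0,2,5,4,4,2,2,2,1,2,1,2,2,1,2,5,3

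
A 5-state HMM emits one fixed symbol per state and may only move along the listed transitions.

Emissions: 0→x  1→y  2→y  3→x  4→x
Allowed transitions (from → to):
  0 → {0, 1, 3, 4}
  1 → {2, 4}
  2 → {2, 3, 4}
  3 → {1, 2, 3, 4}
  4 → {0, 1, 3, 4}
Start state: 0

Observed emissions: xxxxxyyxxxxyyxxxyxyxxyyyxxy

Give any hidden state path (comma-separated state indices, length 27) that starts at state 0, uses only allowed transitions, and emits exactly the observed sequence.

  0: obs=x cand={0,3,4} pick 0 [start]
  1: obs=x cand={0,3,4} pick 4 [0->4 ok]
  2: obs=x cand={0,3,4} pick 3 [4->3 ok]
  3: obs=x cand={0,3,4} pick 3 [3->3 ok]
  4: obs=x cand={0,3,4} pick 3 [3->3 ok]
  5: obs=y cand={1,2} pick 1 [3->1 ok]
  6: obs=y cand={1,2} pick 2 [1->2 ok]
  7: obs=x cand={0,3,4} pick 3 [2->3 ok]
  8: obs=x cand={0,3,4} pick 4 [3->4 ok]
  9: obs=x cand={0,3,4} pick 3 [4->3 ok]
  10: obs=x cand={0,3,4} pick 4 [3->4 ok]
  11: obs=y cand={1,2} pick 1 [4->1 ok]
  12: obs=y cand={1,2} pick 2 [1->2 ok]
  13: obs=x cand={0,3,4} pick 3 [2->3 ok]
  14: obs=x cand={0,3,4} pick 3 [3->3 ok]
  15: obs=x cand={0,3,4} pick 3 [3->3 ok]
  16: obs=y cand={1,2} pick 2 [3->2 ok]
  17: obs=x cand={0,3,4} pick 3 [2->3 ok]
  18: obs=y cand={1,2} pick 2 [3->2 ok]
  19: obs=x cand={0,3,4} pick 4 [2->4 ok]
  20: obs=x cand={0,3,4} pick 3 [4->3 ok]
  21: obs=y cand={1,2} pick 1 [3->1 ok]
  22: obs=y cand={1,2} pick 2 [1->2 ok]
  23: obs=y cand={1,2} pick 2 [2->2 ok]
  24: obs=x cand={0,3,4} pick 4 [2->4 ok]
  25: obs=x cand={0,3,4} pick 3 [4->3 ok]
  26: obs=y cand={1,2} pick 1 [3->1 ok]

0,4,3,3,3,1,2,3,4,3,4,1,2,3,3,3,2,3,2,4,3,1,2,2,4,3,1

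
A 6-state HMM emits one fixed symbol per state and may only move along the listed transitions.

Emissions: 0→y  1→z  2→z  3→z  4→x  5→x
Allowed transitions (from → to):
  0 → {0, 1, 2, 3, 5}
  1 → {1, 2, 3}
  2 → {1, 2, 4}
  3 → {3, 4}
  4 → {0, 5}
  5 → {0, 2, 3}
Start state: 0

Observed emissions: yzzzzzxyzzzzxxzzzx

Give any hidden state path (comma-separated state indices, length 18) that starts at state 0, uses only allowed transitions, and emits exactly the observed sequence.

0,1,1,2,1,3,4,0,2,2,2,2,4,5,2,2,2,4

  0: obs=y cand={0} pick 0 [start]
  1: obs=z cand={1,2,3} pick 1 [0->1 ok]
  2: obs=z cand={1,2,3} pick 1 [1->1 ok]
  3: obs=z cand={1,2,3} pick 2 [1->2 ok]
  4: obs=z cand={1,2,3} pick 1 [2->1 ok]
  5: obs=z cand={1,2,3} pick 3 [1->3 ok]
  6: obs=x cand={4,5} pick 4 [3->4 ok]
  7: obs=y cand={0} pick 0 [4->0 ok]
  8: obs=z cand={1,2,3} pick 2 [0->2 ok]
  9: obs=z cand={1,2,3} pick 2 [2->2 ok]
  10: obs=z cand={1,2,3} pick 2 [2->2 ok]
  11: obs=z cand={1,2,3} pick 2 [2->2 ok]
  12: obs=x cand={4,5} pick 4 [2->4 ok]
  13: obs=x cand={4,5} pick 5 [4->5 ok]
  14: obs=z cand={1,2,3} pick 2 [5->2 ok]
  15: obs=z cand={1,2,3} pick 2 [2->2 ok]
  16: obs=z cand={1,2,3} pick 2 [2->2 ok]
  17: obs=x cand={4,5} pick 4 [2->4 ok]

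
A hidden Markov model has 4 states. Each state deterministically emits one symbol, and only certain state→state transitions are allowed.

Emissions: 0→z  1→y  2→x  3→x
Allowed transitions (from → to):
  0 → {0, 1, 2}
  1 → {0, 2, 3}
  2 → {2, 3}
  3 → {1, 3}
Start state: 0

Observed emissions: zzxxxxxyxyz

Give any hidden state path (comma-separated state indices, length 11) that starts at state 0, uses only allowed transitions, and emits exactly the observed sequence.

  t0 'z' -> {0}, take 0 (start)
  t1 'z' -> {0}, take 0 (0->0 ok)
  t2 'x' -> {2,3}, take 2 (0->2 ok)
  t3 'x' -> {2,3}, take 2 (2->2 ok)
  t4 'x' -> {2,3}, take 3 (2->3 ok)
  t5 'x' -> {2,3}, take 3 (3->3 ok)
  t6 'x' -> {2,3}, take 3 (3->3 ok)
  t7 'y' -> {1}, take 1 (3->1 ok)
  t8 'x' -> {2,3}, take 3 (1->3 ok)
  t9 'y' -> {1}, take 1 (3->1 ok)
  t10 'z' -> {0}, take 0 (1->0 ok)

0,0,2,2,3,3,3,1,3,1,0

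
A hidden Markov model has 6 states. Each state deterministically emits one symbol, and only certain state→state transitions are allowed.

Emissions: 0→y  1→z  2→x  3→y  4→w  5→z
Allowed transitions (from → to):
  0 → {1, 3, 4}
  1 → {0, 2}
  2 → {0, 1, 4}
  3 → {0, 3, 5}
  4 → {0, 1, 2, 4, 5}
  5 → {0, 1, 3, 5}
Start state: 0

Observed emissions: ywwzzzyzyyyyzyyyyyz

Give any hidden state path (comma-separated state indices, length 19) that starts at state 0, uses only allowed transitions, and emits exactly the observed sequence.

0,4,4,5,5,5,0,1,0,3,3,3,5,3,0,3,0,3,5

  0: obs=y cand={0,3} pick 0 [start]
  1: obs=w cand={4} pick 4 [0->4 ok]
  2: obs=w cand={4} pick 4 [4->4 ok]
  3: obs=z cand={1,5} pick 5 [4->5 ok]
  4: obs=z cand={1,5} pick 5 [5->5 ok]
  5: obs=z cand={1,5} pick 5 [5->5 ok]
  6: obs=y cand={0,3} pick 0 [5->0 ok]
  7: obs=z cand={1,5} pick 1 [0->1 ok]
  8: obs=y cand={0,3} pick 0 [1->0 ok]
  9: obs=y cand={0,3} pick 3 [0->3 ok]
  10: obs=y cand={0,3} pick 3 [3->3 ok]
  11: obs=y cand={0,3} pick 3 [3->3 ok]
  12: obs=z cand={1,5} pick 5 [3->5 ok]
  13: obs=y cand={0,3} pick 3 [5->3 ok]
  14: obs=y cand={0,3} pick 0 [3->0 ok]
  15: obs=y cand={0,3} pick 3 [0->3 ok]
  16: obs=y cand={0,3} pick 0 [3->0 ok]
  17: obs=y cand={0,3} pick 3 [0->3 ok]
  18: obs=z cand={1,5} pick 5 [3->5 ok]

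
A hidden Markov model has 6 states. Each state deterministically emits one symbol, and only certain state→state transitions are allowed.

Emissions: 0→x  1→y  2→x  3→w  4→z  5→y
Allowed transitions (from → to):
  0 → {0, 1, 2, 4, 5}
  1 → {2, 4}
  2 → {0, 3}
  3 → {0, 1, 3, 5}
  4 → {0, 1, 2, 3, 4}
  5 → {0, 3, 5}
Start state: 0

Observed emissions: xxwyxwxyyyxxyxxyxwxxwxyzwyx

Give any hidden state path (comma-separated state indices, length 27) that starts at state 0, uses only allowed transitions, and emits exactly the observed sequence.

0,2,3,1,2,3,0,5,5,5,0,0,1,2,0,1,2,3,0,2,3,0,1,4,3,1,2

  t0 'x' -> {0,2}, take 0 (start)
  t1 'x' -> {0,2}, take 2 (0->2 ok)
  t2 'w' -> {3}, take 3 (2->3 ok)
  t3 'y' -> {1,5}, take 1 (3->1 ok)
  t4 'x' -> {0,2}, take 2 (1->2 ok)
  t5 'w' -> {3}, take 3 (2->3 ok)
  t6 'x' -> {0,2}, take 0 (3->0 ok)
  t7 'y' -> {1,5}, take 5 (0->5 ok)
  t8 'y' -> {1,5}, take 5 (5->5 ok)
  t9 'y' -> {1,5}, take 5 (5->5 ok)
  t10 'x' -> {0,2}, take 0 (5->0 ok)
  t11 'x' -> {0,2}, take 0 (0->0 ok)
  t12 'y' -> {1,5}, take 1 (0->1 ok)
  t13 'x' -> {0,2}, take 2 (1->2 ok)
  t14 'x' -> {0,2}, take 0 (2->0 ok)
  t15 'y' -> {1,5}, take 1 (0->1 ok)
  t16 'x' -> {0,2}, take 2 (1->2 ok)
  t17 'w' -> {3}, take 3 (2->3 ok)
  t18 'x' -> {0,2}, take 0 (3->0 ok)
  t19 'x' -> {0,2}, take 2 (0->2 ok)
  t20 'w' -> {3}, take 3 (2->3 ok)
  t21 'x' -> {0,2}, take 0 (3->0 ok)
  t22 'y' -> {1,5}, take 1 (0->1 ok)
  t23 'z' -> {4}, take 4 (1->4 ok)
  t24 'w' -> {3}, take 3 (4->3 ok)
  t25 'y' -> {1,5}, take 1 (3->1 ok)
  t26 'x' -> {0,2}, take 2 (1->2 ok)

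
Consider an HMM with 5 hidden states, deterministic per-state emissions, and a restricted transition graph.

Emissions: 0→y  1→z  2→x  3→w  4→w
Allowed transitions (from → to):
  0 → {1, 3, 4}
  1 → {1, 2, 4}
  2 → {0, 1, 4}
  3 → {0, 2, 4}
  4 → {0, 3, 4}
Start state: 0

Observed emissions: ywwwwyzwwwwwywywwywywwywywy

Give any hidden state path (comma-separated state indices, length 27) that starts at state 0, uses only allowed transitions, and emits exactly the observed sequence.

  [0] y  {0}  => 0  start
  [1] w  {3,4}  => 4  0->4 ok
  [2] w  {3,4}  => 4  4->4 ok
  [3] w  {3,4}  => 4  4->4 ok
  [4] w  {3,4}  => 4  4->4 ok
  [5] y  {0}  => 0  4->0 ok
  [6] z  {1}  => 1  0->1 ok
  [7] w  {3,4}  => 4  1->4 ok
  [8] w  {3,4}  => 4  4->4 ok
  [9] w  {3,4}  => 4  4->4 ok
  [10] w  {3,4}  => 4  4->4 ok
  [11] w  {3,4}  => 3  4->3 ok
  [12] y  {0}  => 0  3->0 ok
  [13] w  {3,4}  => 3  0->3 ok
  [14] y  {0}  => 0  3->0 ok
  [15] w  {3,4}  => 3  0->3 ok
  [16] w  {3,4}  => 4  3->4 ok
  [17] y  {0}  => 0  4->0 ok
  [18] w  {3,4}  => 4  0->4 ok
  [19] y  {0}  => 0  4->0 ok
  [20] w  {3,4}  => 3  0->3 ok
  [21] w  {3,4}  => 4  3->4 ok
  [22] y  {0}  => 0  4->0 ok
  [23] w  {3,4}  => 3  0->3 ok
  [24] y  {0}  => 0  3->0 ok
  [25] w  {3,4}  => 3  0->3 ok
  [26] y  {0}  => 0  3->0 ok

0,4,4,4,4,0,1,4,4,4,4,3,0,3,0,3,4,0,4,0,3,4,0,3,0,3,0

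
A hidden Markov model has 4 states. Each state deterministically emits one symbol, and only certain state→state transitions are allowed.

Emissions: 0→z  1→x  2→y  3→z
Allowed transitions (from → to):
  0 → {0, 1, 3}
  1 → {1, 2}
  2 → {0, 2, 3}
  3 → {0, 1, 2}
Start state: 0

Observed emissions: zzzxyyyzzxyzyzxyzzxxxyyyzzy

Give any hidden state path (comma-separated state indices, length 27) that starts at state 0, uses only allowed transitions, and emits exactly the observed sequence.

0,3,0,1,2,2,2,0,0,1,2,3,2,3,1,2,0,0,1,1,1,2,2,2,0,3,2

  0: obs=z cand={0,3} pick 0 [start]
  1: obs=z cand={0,3} pick 3 [0->3 ok]
  2: obs=z cand={0,3} pick 0 [3->0 ok]
  3: obs=x cand={1} pick 1 [0->1 ok]
  4: obs=y cand={2} pick 2 [1->2 ok]
  5: obs=y cand={2} pick 2 [2->2 ok]
  6: obs=y cand={2} pick 2 [2->2 ok]
  7: obs=z cand={0,3} pick 0 [2->0 ok]
  8: obs=z cand={0,3} pick 0 [0->0 ok]
  9: obs=x cand={1} pick 1 [0->1 ok]
  10: obs=y cand={2} pick 2 [1->2 ok]
  11: obs=z cand={0,3} pick 3 [2->3 ok]
  12: obs=y cand={2} pick 2 [3->2 ok]
  13: obs=z cand={0,3} pick 3 [2->3 ok]
  14: obs=x cand={1} pick 1 [3->1 ok]
  15: obs=y cand={2} pick 2 [1->2 ok]
  16: obs=z cand={0,3} pick 0 [2->0 ok]
  17: obs=z cand={0,3} pick 0 [0->0 ok]
  18: obs=x cand={1} pick 1 [0->1 ok]
  19: obs=x cand={1} pick 1 [1->1 ok]
  20: obs=x cand={1} pick 1 [1->1 ok]
  21: obs=y cand={2} pick 2 [1->2 ok]
  22: obs=y cand={2} pick 2 [2->2 ok]
  23: obs=y cand={2} pick 2 [2->2 ok]
  24: obs=z cand={0,3} pick 0 [2->0 ok]
  25: obs=z cand={0,3} pick 3 [0->3 ok]
  26: obs=y cand={2} pick 2 [3->2 ok]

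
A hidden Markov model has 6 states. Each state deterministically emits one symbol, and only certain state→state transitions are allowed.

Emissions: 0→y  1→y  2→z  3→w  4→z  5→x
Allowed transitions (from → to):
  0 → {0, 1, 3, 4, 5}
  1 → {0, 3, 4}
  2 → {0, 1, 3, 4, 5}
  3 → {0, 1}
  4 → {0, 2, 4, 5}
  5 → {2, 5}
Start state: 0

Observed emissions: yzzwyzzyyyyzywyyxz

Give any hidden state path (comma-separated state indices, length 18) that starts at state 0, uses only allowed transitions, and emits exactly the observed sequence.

  t0 'y' -> {0,1}, take 0 (start)
  t1 'z' -> {2,4}, take 4 (0->4 ok)
  t2 'z' -> {2,4}, take 2 (4->2 ok)
  t3 'w' -> {3}, take 3 (2->3 ok)
  t4 'y' -> {0,1}, take 1 (3->1 ok)
  t5 'z' -> {2,4}, take 4 (1->4 ok)
  t6 'z' -> {2,4}, take 2 (4->2 ok)
  t7 'y' -> {0,1}, take 1 (2->1 ok)
  t8 'y' -> {0,1}, take 0 (1->0 ok)
  t9 'y' -> {0,1}, take 1 (0->1 ok)
  t10 'y' -> {0,1}, take 0 (1->0 ok)
  t11 'z' -> {2,4}, take 4 (0->4 ok)
  t12 'y' -> {0,1}, take 0 (4->0 ok)
  t13 'w' -> {3}, take 3 (0->3 ok)
  t14 'y' -> {0,1}, take 0 (3->0 ok)
  t15 'y' -> {0,1}, take 0 (0->0 ok)
  t16 'x' -> {5}, take 5 (0->5 ok)
  t17 'z' -> {2,4}, take 2 (5->2 ok)

0,4,2,3,1,4,2,1,0,1,0,4,0,3,0,0,5,2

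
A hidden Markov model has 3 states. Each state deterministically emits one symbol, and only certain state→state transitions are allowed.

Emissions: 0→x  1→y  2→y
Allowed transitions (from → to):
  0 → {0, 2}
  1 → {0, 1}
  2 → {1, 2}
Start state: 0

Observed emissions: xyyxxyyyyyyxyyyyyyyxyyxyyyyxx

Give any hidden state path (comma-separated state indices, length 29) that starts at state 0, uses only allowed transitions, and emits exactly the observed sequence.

0,2,1,0,0,2,2,2,2,1,1,0,2,2,2,1,1,1,1,0,2,1,0,2,2,1,1,0,0

  0: obs=x cand={0} pick 0 [start]
  1: obs=y cand={1,2} pick 2 [0->2 ok]
  2: obs=y cand={1,2} pick 1 [2->1 ok]
  3: obs=x cand={0} pick 0 [1->0 ok]
  4: obs=x cand={0} pick 0 [0->0 ok]
  5: obs=y cand={1,2} pick 2 [0->2 ok]
  6: obs=y cand={1,2} pick 2 [2->2 ok]
  7: obs=y cand={1,2} pick 2 [2->2 ok]
  8: obs=y cand={1,2} pick 2 [2->2 ok]
  9: obs=y cand={1,2} pick 1 [2->1 ok]
  10: obs=y cand={1,2} pick 1 [1->1 ok]
  11: obs=x cand={0} pick 0 [1->0 ok]
  12: obs=y cand={1,2} pick 2 [0->2 ok]
  13: obs=y cand={1,2} pick 2 [2->2 ok]
  14: obs=y cand={1,2} pick 2 [2->2 ok]
  15: obs=y cand={1,2} pick 1 [2->1 ok]
  16: obs=y cand={1,2} pick 1 [1->1 ok]
  17: obs=y cand={1,2} pick 1 [1->1 ok]
  18: obs=y cand={1,2} pick 1 [1->1 ok]
  19: obs=x cand={0} pick 0 [1->0 ok]
  20: obs=y cand={1,2} pick 2 [0->2 ok]
  21: obs=y cand={1,2} pick 1 [2->1 ok]
  22: obs=x cand={0} pick 0 [1->0 ok]
  23: obs=y cand={1,2} pick 2 [0->2 ok]
  24: obs=y cand={1,2} pick 2 [2->2 ok]
  25: obs=y cand={1,2} pick 1 [2->1 ok]
  26: obs=y cand={1,2} pick 1 [1->1 ok]
  27: obs=x cand={0} pick 0 [1->0 ok]
  28: obs=x cand={0} pick 0 [0->0 ok]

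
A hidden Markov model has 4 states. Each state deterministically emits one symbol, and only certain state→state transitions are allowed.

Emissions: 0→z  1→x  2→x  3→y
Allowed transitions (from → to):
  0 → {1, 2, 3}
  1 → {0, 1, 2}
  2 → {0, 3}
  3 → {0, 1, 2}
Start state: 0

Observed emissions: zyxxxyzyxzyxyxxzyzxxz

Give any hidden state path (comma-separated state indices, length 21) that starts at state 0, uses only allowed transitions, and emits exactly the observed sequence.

  t0 'z' -> {0}, take 0 (start)
  t1 'y' -> {3}, take 3 (0->3 ok)
  t2 'x' -> {1,2}, take 1 (3->1 ok)
  t3 'x' -> {1,2}, take 1 (1->1 ok)
  t4 'x' -> {1,2}, take 2 (1->2 ok)
  t5 'y' -> {3}, take 3 (2->3 ok)
  t6 'z' -> {0}, take 0 (3->0 ok)
  t7 'y' -> {3}, take 3 (0->3 ok)
  t8 'x' -> {1,2}, take 2 (3->2 ok)
  t9 'z' -> {0}, take 0 (2->0 ok)
  t10 'y' -> {3}, take 3 (0->3 ok)
  t11 'x' -> {1,2}, take 2 (3->2 ok)
  t12 'y' -> {3}, take 3 (2->3 ok)
  t13 'x' -> {1,2}, take 1 (3->1 ok)
  t14 'x' -> {1,2}, take 2 (1->2 ok)
  t15 'z' -> {0}, take 0 (2->0 ok)
  t16 'y' -> {3}, take 3 (0->3 ok)
  t17 'z' -> {0}, take 0 (3->0 ok)
  t18 'x' -> {1,2}, take 1 (0->1 ok)
  t19 'x' -> {1,2}, take 2 (1->2 ok)
  t20 'z' -> {0}, take 0 (2->0 ok)

0,3,1,1,2,3,0,3,2,0,3,2,3,1,2,0,3,0,1,2,0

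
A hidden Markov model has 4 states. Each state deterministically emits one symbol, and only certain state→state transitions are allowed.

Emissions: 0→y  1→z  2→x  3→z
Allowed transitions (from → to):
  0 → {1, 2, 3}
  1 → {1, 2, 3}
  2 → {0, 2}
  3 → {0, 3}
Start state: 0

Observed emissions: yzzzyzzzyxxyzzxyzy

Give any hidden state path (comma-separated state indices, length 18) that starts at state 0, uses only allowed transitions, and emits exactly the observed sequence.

0,3,3,3,0,1,1,3,0,2,2,0,1,1,2,0,3,0

  pos 0: y in {0}, choose 0; start
  pos 1: z in {1,3}, choose 3; 0->3 ok
  pos 2: z in {1,3}, choose 3; 3->3 ok
  pos 3: z in {1,3}, choose 3; 3->3 ok
  pos 4: y in {0}, choose 0; 3->0 ok
  pos 5: z in {1,3}, choose 1; 0->1 ok
  pos 6: z in {1,3}, choose 1; 1->1 ok
  pos 7: z in {1,3}, choose 3; 1->3 ok
  pos 8: y in {0}, choose 0; 3->0 ok
  pos 9: x in {2}, choose 2; 0->2 ok
  pos 10: x in {2}, choose 2; 2->2 ok
  pos 11: y in {0}, choose 0; 2->0 ok
  pos 12: z in {1,3}, choose 1; 0->1 ok
  pos 13: z in {1,3}, choose 1; 1->1 ok
  pos 14: x in {2}, choose 2; 1->2 ok
  pos 15: y in {0}, choose 0; 2->0 ok
  pos 16: z in {1,3}, choose 3; 0->3 ok
  pos 17: y in {0}, choose 0; 3->0 ok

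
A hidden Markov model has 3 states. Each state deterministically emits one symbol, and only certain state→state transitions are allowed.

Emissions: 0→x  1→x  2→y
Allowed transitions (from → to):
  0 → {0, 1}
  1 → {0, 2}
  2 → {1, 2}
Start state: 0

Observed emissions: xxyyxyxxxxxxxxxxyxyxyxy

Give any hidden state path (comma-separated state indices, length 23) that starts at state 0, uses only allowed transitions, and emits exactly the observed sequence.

  pos 0: x in {0,1}, choose 0; start
  pos 1: x in {0,1}, choose 1; 0->1 ok
  pos 2: y in {2}, choose 2; 1->2 ok
  pos 3: y in {2}, choose 2; 2->2 ok
  pos 4: x in {0,1}, choose 1; 2->1 ok
  pos 5: y in {2}, choose 2; 1->2 ok
  pos 6: x in {0,1}, choose 1; 2->1 ok
  pos 7: x in {0,1}, choose 0; 1->0 ok
  pos 8: x in {0,1}, choose 1; 0->1 ok
  pos 9: x in {0,1}, choose 0; 1->0 ok
  pos 10: x in {0,1}, choose 1; 0->1 ok
  pos 11: x in {0,1}, choose 0; 1->0 ok
  pos 12: x in {0,1}, choose 0; 0->0 ok
  pos 13: x in {0,1}, choose 0; 0->0 ok
  pos 14: x in {0,1}, choose 0; 0->0 ok
  pos 15: x in {0,1}, choose 1; 0->1 ok
  pos 16: y in {2}, choose 2; 1->2 ok
  pos 17: x in {0,1}, choose 1; 2->1 ok
  pos 18: y in {2}, choose 2; 1->2 ok
  pos 19: x in {0,1}, choose 1; 2->1 ok
  pos 20: y in {2}, choose 2; 1->2 ok
  pos 21: x in {0,1}, choose 1; 2->1 ok
  pos 22: y in {2}, choose 2; 1->2 ok

0,1,2,2,1,2,1,0,1,0,1,0,0,0,0,1,2,1,2,1,2,1,2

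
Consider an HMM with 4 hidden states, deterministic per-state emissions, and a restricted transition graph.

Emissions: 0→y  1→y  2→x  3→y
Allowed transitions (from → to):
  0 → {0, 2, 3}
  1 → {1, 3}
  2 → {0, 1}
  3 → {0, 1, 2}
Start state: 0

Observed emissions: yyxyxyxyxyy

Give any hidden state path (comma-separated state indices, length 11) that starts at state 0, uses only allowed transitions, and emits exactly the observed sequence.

  t0 'y' -> {0,1,3}, take 0 (start)
  t1 'y' -> {0,1,3}, take 3 (0->3 ok)
  t2 'x' -> {2}, take 2 (3->2 ok)
  t3 'y' -> {0,1,3}, take 0 (2->0 ok)
  t4 'x' -> {2}, take 2 (0->2 ok)
  t5 'y' -> {0,1,3}, take 0 (2->0 ok)
  t6 'x' -> {2}, take 2 (0->2 ok)
  t7 'y' -> {0,1,3}, take 0 (2->0 ok)
  t8 'x' -> {2}, take 2 (0->2 ok)
  t9 'y' -> {0,1,3}, take 0 (2->0 ok)
  t10 'y' -> {0,1,3}, take 3 (0->3 ok)

0,3,2,0,2,0,2,0,2,0,3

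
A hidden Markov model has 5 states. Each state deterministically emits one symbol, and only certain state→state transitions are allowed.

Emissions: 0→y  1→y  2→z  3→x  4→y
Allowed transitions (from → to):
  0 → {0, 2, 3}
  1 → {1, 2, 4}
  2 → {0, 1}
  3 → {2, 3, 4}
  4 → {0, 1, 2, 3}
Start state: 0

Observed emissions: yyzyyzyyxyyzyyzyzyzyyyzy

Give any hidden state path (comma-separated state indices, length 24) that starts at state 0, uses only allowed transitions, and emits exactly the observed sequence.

  [0] y  {0,1,4}  => 0  start
  [1] y  {0,1,4}  => 0  0->0 ok
  [2] z  {2}  => 2  0->2 ok
  [3] y  {0,1,4}  => 0  2->0 ok
  [4] y  {0,1,4}  => 0  0->0 ok
  [5] z  {2}  => 2  0->2 ok
  [6] y  {0,1,4}  => 1  2->1 ok
  [7] y  {0,1,4}  => 4  1->4 ok
  [8] x  {3}  => 3  4->3 ok
  [9] y  {0,1,4}  => 4  3->4 ok
  [10] y  {0,1,4}  => 0  4->0 ok
  [11] z  {2}  => 2  0->2 ok
  [12] y  {0,1,4}  => 1  2->1 ok
  [13] y  {0,1,4}  => 4  1->4 ok
  [14] z  {2}  => 2  4->2 ok
  [15] y  {0,1,4}  => 1  2->1 ok
  [16] z  {2}  => 2  1->2 ok
  [17] y  {0,1,4}  => 1  2->1 ok
  [18] z  {2}  => 2  1->2 ok
  [19] y  {0,1,4}  => 0  2->0 ok
  [20] y  {0,1,4}  => 0  0->0 ok
  [21] y  {0,1,4}  => 0  0->0 ok
  [22] z  {2}  => 2  0->2 ok
  [23] y  {0,1,4}  => 1  2->1 ok

0,0,2,0,0,2,1,4,3,4,0,2,1,4,2,1,2,1,2,0,0,0,2,1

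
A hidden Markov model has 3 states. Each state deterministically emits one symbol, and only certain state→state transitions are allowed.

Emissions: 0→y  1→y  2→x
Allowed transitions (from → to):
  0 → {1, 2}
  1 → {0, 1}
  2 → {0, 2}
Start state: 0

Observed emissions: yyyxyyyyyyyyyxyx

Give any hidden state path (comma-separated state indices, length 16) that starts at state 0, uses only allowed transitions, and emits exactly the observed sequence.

  pos 0: y in {0,1}, choose 0; start
  pos 1: y in {0,1}, choose 1; 0->1 ok
  pos 2: y in {0,1}, choose 0; 1->0 ok
  pos 3: x in {2}, choose 2; 0->2 ok
  pos 4: y in {0,1}, choose 0; 2->0 ok
  pos 5: y in {0,1}, choose 1; 0->1 ok
  pos 6: y in {0,1}, choose 1; 1->1 ok
  pos 7: y in {0,1}, choose 1; 1->1 ok
  pos 8: y in {0,1}, choose 0; 1->0 ok
  pos 9: y in {0,1}, choose 1; 0->1 ok
  pos 10: y in {0,1}, choose 0; 1->0 ok
  pos 11: y in {0,1}, choose 1; 0->1 ok
  pos 12: y in {0,1}, choose 0; 1->0 ok
  pos 13: x in {2}, choose 2; 0->2 ok
  pos 14: y in {0,1}, choose 0; 2->0 ok
  pos 15: x in {2}, choose 2; 0->2 ok

0,1,0,2,0,1,1,1,0,1,0,1,0,2,0,2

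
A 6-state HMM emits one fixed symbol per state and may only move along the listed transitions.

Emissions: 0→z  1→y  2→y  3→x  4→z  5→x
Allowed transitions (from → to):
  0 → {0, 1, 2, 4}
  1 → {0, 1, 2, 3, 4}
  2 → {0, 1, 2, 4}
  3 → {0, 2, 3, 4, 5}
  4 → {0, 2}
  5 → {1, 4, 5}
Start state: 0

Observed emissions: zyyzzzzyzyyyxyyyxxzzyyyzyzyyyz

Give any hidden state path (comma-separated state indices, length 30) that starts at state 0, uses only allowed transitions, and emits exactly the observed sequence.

  pos 0: z in {0,4}, choose 0; start
  pos 1: y in {1,2}, choose 2; 0->2 ok
  pos 2: y in {1,2}, choose 2; 2->2 ok
  pos 3: z in {0,4}, choose 4; 2->4 ok
  pos 4: z in {0,4}, choose 0; 4->0 ok
  pos 5: z in {0,4}, choose 0; 0->0 ok
  pos 6: z in {0,4}, choose 4; 0->4 ok
  pos 7: y in {1,2}, choose 2; 4->2 ok
  pos 8: z in {0,4}, choose 4; 2->4 ok
  pos 9: y in {1,2}, choose 2; 4->2 ok
  pos 10: y in {1,2}, choose 1; 2->1 ok
  pos 11: y in {1,2}, choose 1; 1->1 ok
  pos 12: x in {3,5}, choose 3; 1->3 ok
  pos 13: y in {1,2}, choose 2; 3->2 ok
  pos 14: y in {1,2}, choose 1; 2->1 ok
  pos 15: y in {1,2}, choose 1; 1->1 ok
  pos 16: x in {3,5}, choose 3; 1->3 ok
  pos 17: x in {3,5}, choose 3; 3->3 ok
  pos 18: z in {0,4}, choose 0; 3->0 ok
  pos 19: z in {0,4}, choose 0; 0->0 ok
  pos 20: y in {1,2}, choose 1; 0->1 ok
  pos 21: y in {1,2}, choose 1; 1->1 ok
  pos 22: y in {1,2}, choose 2; 1->2 ok
  pos 23: z in {0,4}, choose 0; 2->0 ok
  pos 24: y in {1,2}, choose 1; 0->1 ok
  pos 25: z in {0,4}, choose 0; 1->0 ok
  pos 26: y in {1,2}, choose 2; 0->2 ok
  pos 27: y in {1,2}, choose 2; 2->2 ok
  pos 28: y in {1,2}, choose 1; 2->1 ok
  pos 29: z in {0,4}, choose 0; 1->0 ok

0,2,2,4,0,0,4,2,4,2,1,1,3,2,1,1,3,3,0,0,1,1,2,0,1,0,2,2,1,0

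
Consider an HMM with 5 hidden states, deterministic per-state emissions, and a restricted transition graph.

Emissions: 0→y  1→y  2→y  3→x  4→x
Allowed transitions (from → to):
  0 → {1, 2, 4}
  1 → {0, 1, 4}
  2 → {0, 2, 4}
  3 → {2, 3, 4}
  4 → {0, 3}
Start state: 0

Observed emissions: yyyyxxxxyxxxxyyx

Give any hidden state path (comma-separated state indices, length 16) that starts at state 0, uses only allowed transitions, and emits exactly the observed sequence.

  [0] y  {0,1,2}  => 0  start
  [1] y  {0,1,2}  => 1  0->1 ok
  [2] y  {0,1,2}  => 0  1->0 ok
  [3] y  {0,1,2}  => 2  0->2 ok
  [4] x  {3,4}  => 4  2->4 ok
  [5] x  {3,4}  => 3  4->3 ok
  [6] x  {3,4}  => 3  3->3 ok
  [7] x  {3,4}  => 4  3->4 ok
  [8] y  {0,1,2}  => 0  4->0 ok
  [9] x  {3,4}  => 4  0->4 ok
  [10] x  {3,4}  => 3  4->3 ok
  [11] x  {3,4}  => 4  3->4 ok
  [12] x  {3,4}  => 3  4->3 ok
  [13] y  {0,1,2}  => 2  3->2 ok
  [14] y  {0,1,2}  => 0  2->0 ok
  [15] x  {3,4}  => 4  0->4 ok

0,1,0,2,4,3,3,4,0,4,3,4,3,2,0,4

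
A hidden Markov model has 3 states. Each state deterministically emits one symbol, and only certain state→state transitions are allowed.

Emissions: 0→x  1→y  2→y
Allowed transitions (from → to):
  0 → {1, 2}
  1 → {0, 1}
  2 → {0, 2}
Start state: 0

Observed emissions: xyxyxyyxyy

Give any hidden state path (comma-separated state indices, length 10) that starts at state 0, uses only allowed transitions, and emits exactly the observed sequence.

  [0] x  {0}  => 0  start
  [1] y  {1,2}  => 1  0->1 ok
  [2] x  {0}  => 0  1->0 ok
  [3] y  {1,2}  => 2  0->2 ok
  [4] x  {0}  => 0  2->0 ok
  [5] y  {1,2}  => 1  0->1 ok
  [6] y  {1,2}  => 1  1->1 ok
  [7] x  {0}  => 0  1->0 ok
  [8] y  {1,2}  => 2  0->2 ok
  [9] y  {1,2}  => 2  2->2 ok

0,1,0,2,0,1,1,0,2,2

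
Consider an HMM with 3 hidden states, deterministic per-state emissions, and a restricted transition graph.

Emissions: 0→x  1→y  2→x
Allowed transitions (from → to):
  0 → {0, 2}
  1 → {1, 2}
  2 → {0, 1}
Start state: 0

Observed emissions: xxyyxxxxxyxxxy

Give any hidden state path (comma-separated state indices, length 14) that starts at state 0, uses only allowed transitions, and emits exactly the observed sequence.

0,2,1,1,2,0,0,0,2,1,2,0,2,1

  0: obs=x cand={0,2} pick 0 [start]
  1: obs=x cand={0,2} pick 2 [0->2 ok]
  2: obs=y cand={1} pick 1 [2->1 ok]
  3: obs=y cand={1} pick 1 [1->1 ok]
  4: obs=x cand={0,2} pick 2 [1->2 ok]
  5: obs=x cand={0,2} pick 0 [2->0 ok]
  6: obs=x cand={0,2} pick 0 [0->0 ok]
  7: obs=x cand={0,2} pick 0 [0->0 ok]
  8: obs=x cand={0,2} pick 2 [0->2 ok]
  9: obs=y cand={1} pick 1 [2->1 ok]
  10: obs=x cand={0,2} pick 2 [1->2 ok]
  11: obs=x cand={0,2} pick 0 [2->0 ok]
  12: obs=x cand={0,2} pick 2 [0->2 ok]
  13: obs=y cand={1} pick 1 [2->1 ok]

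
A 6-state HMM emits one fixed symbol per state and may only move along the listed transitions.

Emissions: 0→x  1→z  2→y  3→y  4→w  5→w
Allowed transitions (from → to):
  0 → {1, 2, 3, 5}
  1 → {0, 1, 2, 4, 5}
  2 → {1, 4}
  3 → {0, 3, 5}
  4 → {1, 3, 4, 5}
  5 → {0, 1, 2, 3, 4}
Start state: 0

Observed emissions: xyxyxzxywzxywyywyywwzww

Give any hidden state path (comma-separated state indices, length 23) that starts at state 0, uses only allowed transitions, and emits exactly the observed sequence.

  t0 'x' -> {0}, take 0 (start)
  t1 'y' -> {2,3}, take 3 (0->3 ok)
  t2 'x' -> {0}, take 0 (3->0 ok)
  t3 'y' -> {2,3}, take 3 (0->3 ok)
  t4 'x' -> {0}, take 0 (3->0 ok)
  t5 'z' -> {1}, take 1 (0->1 ok)
  t6 'x' -> {0}, take 0 (1->0 ok)
  t7 'y' -> {2,3}, take 2 (0->2 ok)
  t8 'w' -> {4,5}, take 4 (2->4 ok)
  t9 'z' -> {1}, take 1 (4->1 ok)
  t10 'x' -> {0}, take 0 (1->0 ok)
  t11 'y' -> {2,3}, take 2 (0->2 ok)
  t12 'w' -> {4,5}, take 4 (2->4 ok)
  t13 'y' -> {2,3}, take 3 (4->3 ok)
  t14 'y' -> {2,3}, take 3 (3->3 ok)
  t15 'w' -> {4,5}, take 5 (3->5 ok)
  t16 'y' -> {2,3}, take 3 (5->3 ok)
  t17 'y' -> {2,3}, take 3 (3->3 ok)
  t18 'w' -> {4,5}, take 5 (3->5 ok)
  t19 'w' -> {4,5}, take 4 (5->4 ok)
  t20 'z' -> {1}, take 1 (4->1 ok)
  t21 'w' -> {4,5}, take 4 (1->4 ok)
  t22 'w' -> {4,5}, take 4 (4->4 ok)

0,3,0,3,0,1,0,2,4,1,0,2,4,3,3,5,3,3,5,4,1,4,4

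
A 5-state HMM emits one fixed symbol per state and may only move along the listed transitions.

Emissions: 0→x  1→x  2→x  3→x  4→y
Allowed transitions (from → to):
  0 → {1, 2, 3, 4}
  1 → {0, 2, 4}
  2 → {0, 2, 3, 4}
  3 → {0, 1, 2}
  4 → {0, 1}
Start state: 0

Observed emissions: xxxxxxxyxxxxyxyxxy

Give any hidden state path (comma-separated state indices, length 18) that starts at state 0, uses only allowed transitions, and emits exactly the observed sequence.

0,2,3,0,3,1,2,4,0,1,0,1,4,0,4,0,1,4

  t0 'x' -> {0,1,2,3}, take 0 (start)
  t1 'x' -> {0,1,2,3}, take 2 (0->2 ok)
  t2 'x' -> {0,1,2,3}, take 3 (2->3 ok)
  t3 'x' -> {0,1,2,3}, take 0 (3->0 ok)
  t4 'x' -> {0,1,2,3}, take 3 (0->3 ok)
  t5 'x' -> {0,1,2,3}, take 1 (3->1 ok)
  t6 'x' -> {0,1,2,3}, take 2 (1->2 ok)
  t7 'y' -> {4}, take 4 (2->4 ok)
  t8 'x' -> {0,1,2,3}, take 0 (4->0 ok)
  t9 'x' -> {0,1,2,3}, take 1 (0->1 ok)
  t10 'x' -> {0,1,2,3}, take 0 (1->0 ok)
  t11 'x' -> {0,1,2,3}, take 1 (0->1 ok)
  t12 'y' -> {4}, take 4 (1->4 ok)
  t13 'x' -> {0,1,2,3}, take 0 (4->0 ok)
  t14 'y' -> {4}, take 4 (0->4 ok)
  t15 'x' -> {0,1,2,3}, take 0 (4->0 ok)
  t16 'x' -> {0,1,2,3}, take 1 (0->1 ok)
  t17 'y' -> {4}, take 4 (1->4 ok)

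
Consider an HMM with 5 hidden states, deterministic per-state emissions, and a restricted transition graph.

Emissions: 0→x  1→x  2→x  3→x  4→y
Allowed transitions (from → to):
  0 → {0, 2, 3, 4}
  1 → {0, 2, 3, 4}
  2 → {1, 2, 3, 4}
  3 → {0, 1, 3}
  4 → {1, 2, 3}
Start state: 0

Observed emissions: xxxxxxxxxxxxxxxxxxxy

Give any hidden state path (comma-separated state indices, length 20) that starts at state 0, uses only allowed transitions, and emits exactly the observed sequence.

0,2,1,2,3,3,3,3,1,3,3,1,0,2,2,2,1,0,0,4

  pos 0: x in {0,1,2,3}, choose 0; start
  pos 1: x in {0,1,2,3}, choose 2; 0->2 ok
  pos 2: x in {0,1,2,3}, choose 1; 2->1 ok
  pos 3: x in {0,1,2,3}, choose 2; 1->2 ok
  pos 4: x in {0,1,2,3}, choose 3; 2->3 ok
  pos 5: x in {0,1,2,3}, choose 3; 3->3 ok
  pos 6: x in {0,1,2,3}, choose 3; 3->3 ok
  pos 7: x in {0,1,2,3}, choose 3; 3->3 ok
  pos 8: x in {0,1,2,3}, choose 1; 3->1 ok
  pos 9: x in {0,1,2,3}, choose 3; 1->3 ok
  pos 10: x in {0,1,2,3}, choose 3; 3->3 ok
  pos 11: x in {0,1,2,3}, choose 1; 3->1 ok
  pos 12: x in {0,1,2,3}, choose 0; 1->0 ok
  pos 13: x in {0,1,2,3}, choose 2; 0->2 ok
  pos 14: x in {0,1,2,3}, choose 2; 2->2 ok
  pos 15: x in {0,1,2,3}, choose 2; 2->2 ok
  pos 16: x in {0,1,2,3}, choose 1; 2->1 ok
  pos 17: x in {0,1,2,3}, choose 0; 1->0 ok
  pos 18: x in {0,1,2,3}, choose 0; 0->0 ok
  pos 19: y in {4}, choose 4; 0->4 ok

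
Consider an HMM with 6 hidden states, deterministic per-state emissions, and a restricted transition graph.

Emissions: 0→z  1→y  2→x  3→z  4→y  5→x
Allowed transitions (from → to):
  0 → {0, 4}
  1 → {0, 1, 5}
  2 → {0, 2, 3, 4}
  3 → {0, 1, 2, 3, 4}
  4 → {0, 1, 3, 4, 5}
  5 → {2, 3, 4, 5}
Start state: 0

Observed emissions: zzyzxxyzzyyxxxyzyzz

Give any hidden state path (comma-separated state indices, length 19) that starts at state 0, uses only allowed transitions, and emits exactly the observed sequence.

0,0,4,3,2,2,4,0,0,4,4,5,5,2,4,0,4,0,0

  [0] z  {0,3}  => 0  start
  [1] z  {0,3}  => 0  0->0 ok
  [2] y  {1,4}  => 4  0->4 ok
  [3] z  {0,3}  => 3  4->3 ok
  [4] x  {2,5}  => 2  3->2 ok
  [5] x  {2,5}  => 2  2->2 ok
  [6] y  {1,4}  => 4  2->4 ok
  [7] z  {0,3}  => 0  4->0 ok
  [8] z  {0,3}  => 0  0->0 ok
  [9] y  {1,4}  => 4  0->4 ok
  [10] y  {1,4}  => 4  4->4 ok
  [11] x  {2,5}  => 5  4->5 ok
  [12] x  {2,5}  => 5  5->5 ok
  [13] x  {2,5}  => 2  5->2 ok
  [14] y  {1,4}  => 4  2->4 ok
  [15] z  {0,3}  => 0  4->0 ok
  [16] y  {1,4}  => 4  0->4 ok
  [17] z  {0,3}  => 0  4->0 ok
  [18] z  {0,3}  => 0  0->0 ok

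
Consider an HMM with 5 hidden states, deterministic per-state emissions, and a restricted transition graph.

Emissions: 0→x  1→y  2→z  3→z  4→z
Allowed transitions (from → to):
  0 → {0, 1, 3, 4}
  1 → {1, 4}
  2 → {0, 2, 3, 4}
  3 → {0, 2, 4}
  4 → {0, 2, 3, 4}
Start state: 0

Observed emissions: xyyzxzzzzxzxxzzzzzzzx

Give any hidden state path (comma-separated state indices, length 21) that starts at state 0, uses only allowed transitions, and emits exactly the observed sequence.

  0: obs=x cand={0} pick 0 [start]
  1: obs=y cand={1} pick 1 [0->1 ok]
  2: obs=y cand={1} pick 1 [1->1 ok]
  3: obs=z cand={2,3,4} pick 4 [1->4 ok]
  4: obs=x cand={0} pick 0 [4->0 ok]
  5: obs=z cand={2,3,4} pick 4 [0->4 ok]
  6: obs=z cand={2,3,4} pick 3 [4->3 ok]
  7: obs=z cand={2,3,4} pick 4 [3->4 ok]
  8: obs=z cand={2,3,4} pick 4 [4->4 ok]
  9: obs=x cand={0} pick 0 [4->0 ok]
  10: obs=z cand={2,3,4} pick 3 [0->3 ok]
  11: obs=x cand={0} pick 0 [3->0 ok]
  12: obs=x cand={0} pick 0 [0->0 ok]
  13: obs=z cand={2,3,4} pick 3 [0->3 ok]
  14: obs=z cand={2,3,4} pick 2 [3->2 ok]
  15: obs=z cand={2,3,4} pick 4 [2->4 ok]
  16: obs=z cand={2,3,4} pick 4 [4->4 ok]
  17: obs=z cand={2,3,4} pick 3 [4->3 ok]
  18: obs=z cand={2,3,4} pick 2 [3->2 ok]
  19: obs=z cand={2,3,4} pick 3 [2->3 ok]
  20: obs=x cand={0} pick 0 [3->0 ok]

0,1,1,4,0,4,3,4,4,0,3,0,0,3,2,4,4,3,2,3,0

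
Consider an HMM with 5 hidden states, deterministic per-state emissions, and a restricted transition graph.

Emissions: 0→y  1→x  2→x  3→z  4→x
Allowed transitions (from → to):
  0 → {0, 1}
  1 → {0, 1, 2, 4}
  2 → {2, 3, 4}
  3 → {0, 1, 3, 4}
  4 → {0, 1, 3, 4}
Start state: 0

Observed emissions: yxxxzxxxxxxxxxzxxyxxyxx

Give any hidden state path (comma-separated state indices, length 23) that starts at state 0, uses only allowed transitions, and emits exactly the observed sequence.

0,1,2,2,3,4,1,1,4,4,1,1,2,2,3,4,4,0,1,1,0,1,4

  [0] y  {0}  => 0  start
  [1] x  {1,2,4}  => 1  0->1 ok
  [2] x  {1,2,4}  => 2  1->2 ok
  [3] x  {1,2,4}  => 2  2->2 ok
  [4] z  {3}  => 3  2->3 ok
  [5] x  {1,2,4}  => 4  3->4 ok
  [6] x  {1,2,4}  => 1  4->1 ok
  [7] x  {1,2,4}  => 1  1->1 ok
  [8] x  {1,2,4}  => 4  1->4 ok
  [9] x  {1,2,4}  => 4  4->4 ok
  [10] x  {1,2,4}  => 1  4->1 ok
  [11] x  {1,2,4}  => 1  1->1 ok
  [12] x  {1,2,4}  => 2  1->2 ok
  [13] x  {1,2,4}  => 2  2->2 ok
  [14] z  {3}  => 3  2->3 ok
  [15] x  {1,2,4}  => 4  3->4 ok
  [16] x  {1,2,4}  => 4  4->4 ok
  [17] y  {0}  => 0  4->0 ok
  [18] x  {1,2,4}  => 1  0->1 ok
  [19] x  {1,2,4}  => 1  1->1 ok
  [20] y  {0}  => 0  1->0 ok
  [21] x  {1,2,4}  => 1  0->1 ok
  [22] x  {1,2,4}  => 4  1->4 ok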